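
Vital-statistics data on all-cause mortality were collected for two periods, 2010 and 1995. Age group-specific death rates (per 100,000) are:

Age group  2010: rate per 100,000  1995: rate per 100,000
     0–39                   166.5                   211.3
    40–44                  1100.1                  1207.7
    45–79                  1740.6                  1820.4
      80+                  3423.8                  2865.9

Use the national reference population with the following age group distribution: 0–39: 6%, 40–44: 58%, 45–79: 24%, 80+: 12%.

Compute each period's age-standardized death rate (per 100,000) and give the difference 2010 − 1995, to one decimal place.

Standard weights: 0.06, 0.58, 0.24, 0.12.
2010: 0.0600×166.5 + 0.5800×1100.1 + 0.2400×1740.6 + 0.1200×3423.8 = 1476.6480 per 100,000.
1995: 0.0600×211.3 + 0.5800×1207.7 + 0.2400×1820.4 + 0.1200×2865.9 = 1493.9480 per 100,000.
Difference = 1476.6480 − 1493.9480 = -17.3000.

-17.3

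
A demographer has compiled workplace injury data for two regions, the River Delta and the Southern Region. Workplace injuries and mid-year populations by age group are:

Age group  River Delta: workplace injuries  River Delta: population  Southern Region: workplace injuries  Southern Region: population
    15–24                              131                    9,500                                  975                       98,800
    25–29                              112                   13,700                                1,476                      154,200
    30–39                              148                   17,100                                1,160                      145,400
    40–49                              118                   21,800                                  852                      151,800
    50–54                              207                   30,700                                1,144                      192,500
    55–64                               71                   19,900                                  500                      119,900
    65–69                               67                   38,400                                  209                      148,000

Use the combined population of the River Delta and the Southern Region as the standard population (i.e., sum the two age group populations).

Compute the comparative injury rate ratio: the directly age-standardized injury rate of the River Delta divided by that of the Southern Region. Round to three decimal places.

1.059

Age-specific rates per 10,000 for the River Delta: 137.89, 81.75, 86.55, 54.13, 67.43, 35.68, 17.45.
For the Southern Region: 98.68, 95.72, 79.78, 56.13, 59.43, 41.70, 14.12.
Combined standard total = 1,161,700; weights = 0.0932, 0.1445, 0.1399, 0.1494, 0.1921, 0.1203, 0.1605.
The River Delta: 0.0932×137.89 + 0.1445×81.75 + 0.1399×86.55 + 0.1494×54.13 + 0.1921×67.43 + 0.1203×35.68 + 0.1605×17.45 = 64.9143 per 10,000.
The Southern Region: 0.0932×98.68 + 0.1445×95.72 + 0.1399×79.78 + 0.1494×56.13 + 0.1921×59.43 + 0.1203×41.70 + 0.1605×14.12 = 61.2837 per 10,000.
Ratio = 64.9143 ÷ 61.2837 = 1.05924.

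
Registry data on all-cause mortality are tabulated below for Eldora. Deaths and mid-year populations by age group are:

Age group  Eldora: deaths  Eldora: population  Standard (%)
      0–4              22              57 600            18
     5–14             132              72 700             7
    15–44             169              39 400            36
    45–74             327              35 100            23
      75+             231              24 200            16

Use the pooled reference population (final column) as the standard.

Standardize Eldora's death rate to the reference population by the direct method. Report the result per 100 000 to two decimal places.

Age-specific rates per 100 000 for Eldora: 38.19, 181.57, 428.93, 931.62, 954.55.
Standard weights: 0.18, 0.07, 0.36, 0.23, 0.16.
Standardized rate: 0.1800×38.19 + 0.0700×181.57 + 0.3600×428.93 + 0.2300×931.62 + 0.1600×954.55 = 541.0018 per 100 000.

541.00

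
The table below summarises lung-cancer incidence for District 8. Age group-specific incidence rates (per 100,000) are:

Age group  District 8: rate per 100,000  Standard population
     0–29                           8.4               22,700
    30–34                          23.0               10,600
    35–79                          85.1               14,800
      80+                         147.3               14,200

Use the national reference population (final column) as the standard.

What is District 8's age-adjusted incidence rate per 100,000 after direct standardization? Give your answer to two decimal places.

Standard total = 62,300; weights = 0.3644, 0.1701, 0.2376, 0.2279.
Standardized rate: 0.3644×8.4 + 0.1701×23.0 + 0.2376×85.1 + 0.2279×147.3 = 60.7644 per 100,000.

60.76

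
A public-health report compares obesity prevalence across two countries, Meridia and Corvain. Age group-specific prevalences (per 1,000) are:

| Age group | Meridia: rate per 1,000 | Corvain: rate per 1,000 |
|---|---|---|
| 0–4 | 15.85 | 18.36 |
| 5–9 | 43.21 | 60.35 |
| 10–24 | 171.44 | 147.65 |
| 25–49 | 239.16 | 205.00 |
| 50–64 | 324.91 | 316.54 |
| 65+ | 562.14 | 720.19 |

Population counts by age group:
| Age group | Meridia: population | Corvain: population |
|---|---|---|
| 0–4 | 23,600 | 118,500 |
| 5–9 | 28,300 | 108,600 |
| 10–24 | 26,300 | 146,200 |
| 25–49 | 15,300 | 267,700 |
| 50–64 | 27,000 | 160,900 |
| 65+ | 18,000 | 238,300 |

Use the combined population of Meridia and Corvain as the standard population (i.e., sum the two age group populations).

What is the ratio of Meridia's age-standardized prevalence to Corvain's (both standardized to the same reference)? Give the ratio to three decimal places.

Combined standard total = 1,178,700; weights = 0.1206, 0.1161, 0.1463, 0.2401, 0.1594, 0.2174.
Meridia: 0.1206×15.85 + 0.1161×43.21 + 0.1463×171.44 + 0.2401×239.16 + 0.1594×324.91 + 0.2174×562.14 = 263.4686 per 1,000.
Corvain: 0.1206×18.36 + 0.1161×60.35 + 0.1463×147.65 + 0.2401×205.00 + 0.1594×316.54 + 0.2174×720.19 = 287.1113 per 1,000.
Ratio = 263.4686 ÷ 287.1113 = 0.91765.

0.918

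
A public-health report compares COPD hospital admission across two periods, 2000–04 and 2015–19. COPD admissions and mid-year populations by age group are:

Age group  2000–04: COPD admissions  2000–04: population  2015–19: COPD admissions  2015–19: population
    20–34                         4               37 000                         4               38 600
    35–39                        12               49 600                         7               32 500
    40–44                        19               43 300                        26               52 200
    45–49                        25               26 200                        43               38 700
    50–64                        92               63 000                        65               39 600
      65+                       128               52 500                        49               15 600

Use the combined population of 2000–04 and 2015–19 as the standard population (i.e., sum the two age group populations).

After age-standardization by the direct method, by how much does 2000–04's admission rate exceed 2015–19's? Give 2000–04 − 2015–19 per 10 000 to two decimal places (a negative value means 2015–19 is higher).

-1.63

Age-specific rates per 10 000 for 2000–04: 1.08, 2.42, 4.39, 9.54, 14.60, 24.38.
For 2015–19: 1.04, 2.15, 4.98, 11.11, 16.41, 31.41.
Combined standard total = 488 800; weights = 0.1547, 0.1680, 0.1954, 0.1328, 0.2099, 0.1393.
2000–04: 0.1547×1.08 + 0.1680×2.42 + 0.1954×4.39 + 0.1328×9.54 + 0.2099×14.60 + 0.1393×24.38 = 9.1598 per 10 000.
2015–19: 0.1547×1.04 + 0.1680×2.15 + 0.1954×4.98 + 0.1328×11.11 + 0.2099×16.41 + 0.1393×31.41 = 10.7919 per 10 000.
Difference = 9.1598 − 10.7919 = -1.6321.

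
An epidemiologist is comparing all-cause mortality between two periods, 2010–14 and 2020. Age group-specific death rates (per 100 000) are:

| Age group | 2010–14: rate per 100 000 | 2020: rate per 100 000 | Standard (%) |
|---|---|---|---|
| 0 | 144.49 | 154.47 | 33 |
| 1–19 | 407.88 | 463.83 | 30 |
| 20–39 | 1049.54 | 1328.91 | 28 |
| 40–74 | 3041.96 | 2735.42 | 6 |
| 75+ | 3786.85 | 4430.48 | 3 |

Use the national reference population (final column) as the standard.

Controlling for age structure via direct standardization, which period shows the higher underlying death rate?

Standard weights: 0.33, 0.30, 0.28, 0.06, 0.03.
2010–14: 0.3300×144.49 + 0.3000×407.88 + 0.2800×1049.54 + 0.0600×3041.96 + 0.0300×3786.85 = 760.0400 per 100 000.
2020: 0.3300×154.47 + 0.3000×463.83 + 0.2800×1328.91 + 0.0600×2735.42 + 0.0300×4430.48 = 859.2585 per 100 000.

2020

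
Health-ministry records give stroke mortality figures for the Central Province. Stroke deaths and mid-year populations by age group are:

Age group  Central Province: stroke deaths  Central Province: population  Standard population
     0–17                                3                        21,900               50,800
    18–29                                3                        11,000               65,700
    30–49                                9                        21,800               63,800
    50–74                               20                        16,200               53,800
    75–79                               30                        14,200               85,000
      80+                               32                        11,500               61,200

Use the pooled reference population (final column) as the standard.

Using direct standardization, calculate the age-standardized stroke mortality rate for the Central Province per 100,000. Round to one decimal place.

Age-specific rates per 100,000 for the Central Province: 13.70, 27.27, 41.28, 123.46, 211.27, 278.26.
Standard total = 380,300; weights = 0.1336, 0.1728, 0.1678, 0.1415, 0.2235, 0.1609.
Standardized rate: 0.1336×13.70 + 0.1728×27.27 + 0.1678×41.28 + 0.1415×123.46 + 0.2235×211.27 + 0.1609×278.26 = 122.9317 per 100,000.

122.9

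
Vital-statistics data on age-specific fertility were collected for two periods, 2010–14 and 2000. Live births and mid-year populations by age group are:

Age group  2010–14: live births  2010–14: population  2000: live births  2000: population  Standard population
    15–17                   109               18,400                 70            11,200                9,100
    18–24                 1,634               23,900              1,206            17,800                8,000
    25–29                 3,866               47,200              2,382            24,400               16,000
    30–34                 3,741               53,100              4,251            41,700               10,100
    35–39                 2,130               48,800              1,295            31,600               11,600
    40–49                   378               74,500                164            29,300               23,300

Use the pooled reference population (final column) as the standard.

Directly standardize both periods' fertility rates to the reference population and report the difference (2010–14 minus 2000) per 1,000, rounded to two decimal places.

Age-specific rates per 1,000 for 2010–14: 5.924, 68.368, 81.907, 70.452, 43.648, 5.074.
For 2000: 6.250, 67.753, 97.623, 101.942, 40.981, 5.597.
Standard total = 78,100; weights = 0.1165, 0.1024, 0.2049, 0.1293, 0.1485, 0.2983.
2010–14: 0.1165×5.924 + 0.1024×68.368 + 0.2049×81.907 + 0.1293×70.452 + 0.1485×43.648 + 0.2983×5.074 = 41.5808 per 1,000.
2000: 0.1165×6.250 + 0.1024×67.753 + 0.2049×97.623 + 0.1293×101.942 + 0.1485×40.981 + 0.2983×5.597 = 48.6079 per 1,000.
Difference = 41.5808 − 48.6079 = -7.0272.

-7.03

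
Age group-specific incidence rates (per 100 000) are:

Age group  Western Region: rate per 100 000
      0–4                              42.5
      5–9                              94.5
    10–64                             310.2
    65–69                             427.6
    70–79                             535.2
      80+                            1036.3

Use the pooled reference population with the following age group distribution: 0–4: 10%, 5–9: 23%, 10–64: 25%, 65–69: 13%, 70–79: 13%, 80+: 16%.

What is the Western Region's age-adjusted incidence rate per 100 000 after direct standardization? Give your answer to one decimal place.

Standard weights: 0.10, 0.23, 0.25, 0.13, 0.13, 0.16.
Standardized rate: 0.1000×42.5 + 0.2300×94.5 + 0.2500×310.2 + 0.1300×427.6 + 0.1300×535.2 + 0.1600×1036.3 = 394.5070 per 100 000.

394.5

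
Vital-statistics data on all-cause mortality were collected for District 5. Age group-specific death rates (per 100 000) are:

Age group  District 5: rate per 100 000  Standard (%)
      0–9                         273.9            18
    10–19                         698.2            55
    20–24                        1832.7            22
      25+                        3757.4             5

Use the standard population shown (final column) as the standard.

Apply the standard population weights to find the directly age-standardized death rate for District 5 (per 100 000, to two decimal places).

1024.38

Standard weights: 0.18, 0.55, 0.22, 0.05.
Standardized rate: 0.1800×273.9 + 0.5500×698.2 + 0.2200×1832.7 + 0.0500×3757.4 = 1024.3760 per 100 000.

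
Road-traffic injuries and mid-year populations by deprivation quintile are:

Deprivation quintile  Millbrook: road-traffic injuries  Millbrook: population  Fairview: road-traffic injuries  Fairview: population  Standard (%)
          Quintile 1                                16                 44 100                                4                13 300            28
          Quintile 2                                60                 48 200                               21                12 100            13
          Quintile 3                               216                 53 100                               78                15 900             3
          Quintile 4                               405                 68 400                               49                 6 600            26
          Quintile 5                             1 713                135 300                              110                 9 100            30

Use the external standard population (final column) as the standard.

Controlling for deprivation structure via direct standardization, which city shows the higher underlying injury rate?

Deprivation-specific rates per 100 000 for Millbrook: 36.28, 124.48, 406.78, 592.11, 1266.08.
For Fairview: 30.08, 173.55, 490.57, 742.42, 1208.79.
Standard weights: 0.28, 0.13, 0.03, 0.26, 0.30.
Millbrook: 0.2800×36.28 + 0.1300×124.48 + 0.0300×406.78 + 0.2600×592.11 + 0.3000×1266.08 = 572.3147 per 100 000.
Fairview: 0.2800×30.08 + 0.1300×173.55 + 0.0300×490.57 + 0.2600×742.42 + 0.3000×1208.79 = 601.3677 per 100 000.
The crude rates (690.35 vs 459.65) would put Millbrook higher, but that reflects its deprivation composition; once standardized to a common deprivation structure, Fairview has the higher underlying rate.

Fairview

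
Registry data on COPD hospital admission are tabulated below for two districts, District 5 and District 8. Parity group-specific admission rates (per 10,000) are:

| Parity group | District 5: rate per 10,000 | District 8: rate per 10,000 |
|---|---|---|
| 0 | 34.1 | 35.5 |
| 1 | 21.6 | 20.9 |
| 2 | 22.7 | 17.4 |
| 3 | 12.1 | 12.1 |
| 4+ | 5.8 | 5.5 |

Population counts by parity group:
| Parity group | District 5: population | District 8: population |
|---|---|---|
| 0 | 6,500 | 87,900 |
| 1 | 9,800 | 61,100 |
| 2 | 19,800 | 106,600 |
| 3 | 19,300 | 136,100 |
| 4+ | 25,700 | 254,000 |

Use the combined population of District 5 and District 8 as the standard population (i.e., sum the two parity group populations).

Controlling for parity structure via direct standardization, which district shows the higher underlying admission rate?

Combined standard total = 726,800; weights = 0.1299, 0.0976, 0.1739, 0.2138, 0.3848.
District 5: 0.1299×34.1 + 0.0976×21.6 + 0.1739×22.7 + 0.2138×12.1 + 0.3848×5.8 = 15.3032 per 10,000.
District 8: 0.1299×35.5 + 0.0976×20.9 + 0.1739×17.4 + 0.2138×12.1 + 0.3848×5.5 = 14.3796 per 10,000.

District 5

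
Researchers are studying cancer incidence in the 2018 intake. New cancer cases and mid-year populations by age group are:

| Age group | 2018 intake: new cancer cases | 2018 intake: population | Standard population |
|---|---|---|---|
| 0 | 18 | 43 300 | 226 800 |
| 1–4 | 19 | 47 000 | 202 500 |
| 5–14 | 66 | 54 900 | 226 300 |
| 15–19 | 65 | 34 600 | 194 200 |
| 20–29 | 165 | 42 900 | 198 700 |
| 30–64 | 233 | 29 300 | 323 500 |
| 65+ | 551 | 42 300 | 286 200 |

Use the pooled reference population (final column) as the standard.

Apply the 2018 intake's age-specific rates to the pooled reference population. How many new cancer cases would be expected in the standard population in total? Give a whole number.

Age-specific rates per 100 000 for the 2018 intake: 41.57, 40.43, 120.22, 187.86, 384.62, 795.22, 1302.60.
Expected new cancer cases = Σ (standard pop × age-specific rate ÷ 100 000)
= 226 800×41.57/100 000 + 202 500×40.43/100 000 + 226 300×120.22/100 000 + 194 200×187.86/100 000 + 198 700×384.62/100 000 + 323 500×795.22/100 000 + 286 200×1302.60/100 000
= 94.28 + 81.86 + 272.05 + 364.83 + 764.23 + 2572.54 + 3728.04 = 7877.84.

7878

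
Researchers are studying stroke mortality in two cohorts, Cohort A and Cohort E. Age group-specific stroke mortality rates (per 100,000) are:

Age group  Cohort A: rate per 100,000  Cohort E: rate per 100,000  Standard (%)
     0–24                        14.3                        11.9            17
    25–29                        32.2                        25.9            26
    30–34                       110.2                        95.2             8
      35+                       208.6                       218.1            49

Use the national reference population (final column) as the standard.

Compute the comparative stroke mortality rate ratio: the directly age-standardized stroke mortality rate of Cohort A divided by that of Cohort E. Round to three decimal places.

0.989

Standard weights: 0.17, 0.26, 0.08, 0.49.
Cohort A: 0.1700×14.3 + 0.2600×32.2 + 0.0800×110.2 + 0.4900×208.6 = 121.8330 per 100,000.
Cohort E: 0.1700×11.9 + 0.2600×25.9 + 0.0800×95.2 + 0.4900×218.1 = 123.2420 per 100,000.
Ratio = 121.8330 ÷ 123.2420 = 0.98857.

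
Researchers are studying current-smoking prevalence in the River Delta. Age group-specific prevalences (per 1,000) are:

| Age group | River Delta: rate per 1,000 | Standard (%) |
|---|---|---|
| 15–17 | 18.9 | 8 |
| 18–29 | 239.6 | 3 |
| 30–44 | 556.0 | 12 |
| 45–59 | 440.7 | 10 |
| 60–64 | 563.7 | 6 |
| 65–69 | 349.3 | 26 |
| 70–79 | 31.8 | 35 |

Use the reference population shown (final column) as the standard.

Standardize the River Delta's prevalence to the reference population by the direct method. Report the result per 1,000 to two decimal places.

255.26

Standard weights: 0.08, 0.03, 0.12, 0.10, 0.06, 0.26, 0.35.
Standardized rate: 0.0800×18.9 + 0.0300×239.6 + 0.1200×556.0 + 0.1000×440.7 + 0.0600×563.7 + 0.2600×349.3 + 0.3500×31.8 = 255.2600 per 1,000.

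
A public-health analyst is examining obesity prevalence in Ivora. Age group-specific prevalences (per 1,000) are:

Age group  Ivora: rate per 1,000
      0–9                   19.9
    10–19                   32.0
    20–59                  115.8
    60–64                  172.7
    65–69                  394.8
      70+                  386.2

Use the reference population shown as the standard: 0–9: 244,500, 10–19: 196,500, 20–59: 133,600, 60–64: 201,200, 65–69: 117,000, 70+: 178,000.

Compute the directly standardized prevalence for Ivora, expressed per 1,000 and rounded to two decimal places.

164.65

Standard total = 1,070,800; weights = 0.2283, 0.1835, 0.1248, 0.1879, 0.1093, 0.1662.
Standardized rate: 0.2283×19.9 + 0.1835×32.0 + 0.1248×115.8 + 0.1879×172.7 + 0.1093×394.8 + 0.1662×386.2 = 164.6497 per 1,000.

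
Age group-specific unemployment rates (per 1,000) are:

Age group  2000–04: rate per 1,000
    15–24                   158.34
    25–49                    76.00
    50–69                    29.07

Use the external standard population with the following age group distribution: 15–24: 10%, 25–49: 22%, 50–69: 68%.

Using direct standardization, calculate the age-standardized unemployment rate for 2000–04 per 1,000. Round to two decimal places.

52.32

Standard weights: 0.10, 0.22, 0.68.
Standardized rate: 0.1000×158.34 + 0.2200×76.00 + 0.6800×29.07 = 52.3216 per 1,000.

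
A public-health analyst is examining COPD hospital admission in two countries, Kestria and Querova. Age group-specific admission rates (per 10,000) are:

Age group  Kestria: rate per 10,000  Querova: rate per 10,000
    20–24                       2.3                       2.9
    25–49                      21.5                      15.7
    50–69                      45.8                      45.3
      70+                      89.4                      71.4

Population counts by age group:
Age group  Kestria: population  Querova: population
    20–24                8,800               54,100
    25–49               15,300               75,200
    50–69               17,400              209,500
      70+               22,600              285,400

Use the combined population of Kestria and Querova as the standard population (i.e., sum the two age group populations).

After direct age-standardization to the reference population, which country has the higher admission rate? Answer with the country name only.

Combined standard total = 688,300; weights = 0.0914, 0.1315, 0.3297, 0.4475.
Kestria: 0.0914×2.3 + 0.1315×21.5 + 0.3297×45.8 + 0.4475×89.4 = 58.1398 per 10,000.
Querova: 0.0914×2.9 + 0.1315×15.7 + 0.3297×45.3 + 0.4475×71.4 = 49.2126 per 10,000.
The crude rates (49.40 vs 49.99) would put Querova higher, but that reflects its age composition; once standardized to a common age structure, Kestria has the higher underlying rate.

Kestria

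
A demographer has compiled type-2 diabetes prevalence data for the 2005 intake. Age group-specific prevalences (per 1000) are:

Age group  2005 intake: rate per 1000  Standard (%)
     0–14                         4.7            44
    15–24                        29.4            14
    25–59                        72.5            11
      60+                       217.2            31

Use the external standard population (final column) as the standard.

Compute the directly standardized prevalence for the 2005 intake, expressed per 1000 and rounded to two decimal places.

Standard weights: 0.44, 0.14, 0.11, 0.31.
Standardized rate: 0.4400×4.7 + 0.1400×29.4 + 0.1100×72.5 + 0.3100×217.2 = 81.4910 per 1000.

81.49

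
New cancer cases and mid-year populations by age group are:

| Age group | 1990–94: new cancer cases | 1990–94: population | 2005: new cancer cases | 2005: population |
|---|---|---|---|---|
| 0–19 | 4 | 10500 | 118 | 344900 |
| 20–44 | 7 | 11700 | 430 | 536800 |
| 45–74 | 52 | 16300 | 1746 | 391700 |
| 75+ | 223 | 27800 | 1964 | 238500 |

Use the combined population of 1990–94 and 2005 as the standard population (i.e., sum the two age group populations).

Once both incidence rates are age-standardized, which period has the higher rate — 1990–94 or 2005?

2005

Age-specific rates per 100000 for 1990–94: 38.10, 59.83, 319.02, 802.16.
For 2005: 34.21, 80.10, 445.75, 823.48.
Combined standard total = 1578200; weights = 0.2252, 0.3475, 0.2585, 0.1687.
1990–94: 0.2252×38.10 + 0.3475×59.83 + 0.2585×319.02 + 0.1687×802.16 = 247.1991 per 100000.
2005: 0.2252×34.21 + 0.3475×80.10 + 0.2585×445.75 + 0.1687×823.48 = 289.7319 per 100000.
The crude rates (431.37 vs 281.63) would put 1990–94 higher, but that reflects its age composition; once standardized to a common age structure, 2005 has the higher underlying rate.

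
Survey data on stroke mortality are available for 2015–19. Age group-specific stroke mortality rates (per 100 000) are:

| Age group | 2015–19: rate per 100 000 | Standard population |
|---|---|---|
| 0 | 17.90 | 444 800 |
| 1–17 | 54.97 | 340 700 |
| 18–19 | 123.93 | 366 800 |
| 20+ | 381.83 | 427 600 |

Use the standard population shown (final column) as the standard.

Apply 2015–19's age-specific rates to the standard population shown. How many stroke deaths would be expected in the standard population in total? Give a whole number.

Expected stroke deaths = Σ (standard pop × age-specific rate ÷ 100 000)
= 444 800×17.90/100 000 + 340 700×54.97/100 000 + 366 800×123.93/100 000 + 427 600×381.83/100 000
= 79.62 + 187.28 + 454.58 + 1632.71 = 2354.18.

2354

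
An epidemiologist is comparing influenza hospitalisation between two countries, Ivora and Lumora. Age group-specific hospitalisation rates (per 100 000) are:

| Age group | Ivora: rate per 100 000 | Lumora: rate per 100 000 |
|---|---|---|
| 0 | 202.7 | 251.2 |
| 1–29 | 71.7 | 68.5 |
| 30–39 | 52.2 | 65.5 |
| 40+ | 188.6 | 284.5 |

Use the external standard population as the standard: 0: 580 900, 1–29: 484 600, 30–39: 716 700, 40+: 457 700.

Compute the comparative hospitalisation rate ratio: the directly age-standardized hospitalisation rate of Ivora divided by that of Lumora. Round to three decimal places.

Standard total = 2 239 900; weights = 0.2593, 0.2163, 0.3200, 0.2043.
Ivora: 0.2593×202.7 + 0.2163×71.7 + 0.3200×52.2 + 0.2043×188.6 = 123.3217 per 100 000.
Lumora: 0.2593×251.2 + 0.2163×68.5 + 0.3200×65.5 + 0.2043×284.5 = 159.0592 per 100 000.
Ratio = 123.3217 ÷ 159.0592 = 0.77532.

0.775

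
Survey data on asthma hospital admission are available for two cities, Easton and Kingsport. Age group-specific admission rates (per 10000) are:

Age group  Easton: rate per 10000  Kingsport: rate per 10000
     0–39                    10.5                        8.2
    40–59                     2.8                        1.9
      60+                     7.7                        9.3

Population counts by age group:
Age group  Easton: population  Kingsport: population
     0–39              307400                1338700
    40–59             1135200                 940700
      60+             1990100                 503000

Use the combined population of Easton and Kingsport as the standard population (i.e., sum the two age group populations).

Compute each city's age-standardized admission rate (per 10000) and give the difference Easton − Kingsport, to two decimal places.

0.27

Combined standard total = 6215100; weights = 0.2649, 0.3340, 0.4011.
Easton: 0.2649×10.5 + 0.3340×2.8 + 0.4011×7.7 = 6.8049 per 10000.
Kingsport: 0.2649×8.2 + 0.3340×1.9 + 0.4011×9.3 = 6.5370 per 10000.
Difference = 6.8049 − 6.5370 = 0.2680.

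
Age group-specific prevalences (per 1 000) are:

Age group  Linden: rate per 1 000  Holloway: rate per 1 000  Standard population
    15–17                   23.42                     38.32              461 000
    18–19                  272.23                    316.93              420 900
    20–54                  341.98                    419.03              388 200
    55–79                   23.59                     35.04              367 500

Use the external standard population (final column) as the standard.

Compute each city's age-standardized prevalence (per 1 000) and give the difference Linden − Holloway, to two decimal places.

-36.52

Standard total = 1 637 600; weights = 0.2815, 0.2570, 0.2371, 0.2244.
Linden: 0.2815×23.42 + 0.2570×272.23 + 0.2371×341.98 + 0.2244×23.59 = 162.9239 per 1 000.
Holloway: 0.2815×38.32 + 0.2570×316.93 + 0.2371×419.03 + 0.2244×35.04 = 199.4419 per 1 000.
Difference = 162.9239 − 199.4419 = -36.5180.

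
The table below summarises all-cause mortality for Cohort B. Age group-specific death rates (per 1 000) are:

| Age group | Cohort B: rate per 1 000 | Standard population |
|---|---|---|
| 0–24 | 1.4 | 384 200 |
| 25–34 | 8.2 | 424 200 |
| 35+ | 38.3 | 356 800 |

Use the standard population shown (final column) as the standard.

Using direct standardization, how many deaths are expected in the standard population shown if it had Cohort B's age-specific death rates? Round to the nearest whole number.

Expected deaths = Σ (standard pop × age-specific rate ÷ 1 000)
= 384 200×1.4/1 000 + 424 200×8.2/1 000 + 356 800×38.3/1 000
= 537.88 + 3478.44 + 13665.44 = 17681.76.

17682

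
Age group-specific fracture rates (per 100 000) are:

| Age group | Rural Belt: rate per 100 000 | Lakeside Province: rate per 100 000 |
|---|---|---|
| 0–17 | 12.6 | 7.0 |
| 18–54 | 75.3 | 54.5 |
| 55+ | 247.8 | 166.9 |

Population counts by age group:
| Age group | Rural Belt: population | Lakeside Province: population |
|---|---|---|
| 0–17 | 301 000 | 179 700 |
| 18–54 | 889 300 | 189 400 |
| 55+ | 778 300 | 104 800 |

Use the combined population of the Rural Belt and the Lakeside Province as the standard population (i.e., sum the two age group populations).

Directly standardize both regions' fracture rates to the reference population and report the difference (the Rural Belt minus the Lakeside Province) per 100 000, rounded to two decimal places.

39.54

Combined standard total = 2 442 500; weights = 0.1968, 0.4416, 0.3616.
The Rural Belt: 0.1968×12.6 + 0.4416×75.3 + 0.3616×247.8 = 125.3286 per 100 000.
The Lakeside Province: 0.1968×7.0 + 0.4416×54.5 + 0.3616×166.9 = 85.7906 per 100 000.
Difference = 125.3286 − 85.7906 = 39.5380.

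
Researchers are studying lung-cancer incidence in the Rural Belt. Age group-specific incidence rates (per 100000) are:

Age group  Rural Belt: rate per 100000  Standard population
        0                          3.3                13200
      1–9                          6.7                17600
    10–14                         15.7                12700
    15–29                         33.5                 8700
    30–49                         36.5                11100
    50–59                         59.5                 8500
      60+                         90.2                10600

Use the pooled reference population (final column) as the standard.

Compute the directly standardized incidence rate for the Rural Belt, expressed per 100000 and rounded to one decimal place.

Standard total = 82400; weights = 0.1602, 0.2136, 0.1541, 0.1056, 0.1347, 0.1032, 0.1286.
Standardized rate: 0.1602×3.3 + 0.2136×6.7 + 0.1541×15.7 + 0.1056×33.5 + 0.1347×36.5 + 0.1032×59.5 + 0.1286×90.2 = 30.5745 per 100000.

30.6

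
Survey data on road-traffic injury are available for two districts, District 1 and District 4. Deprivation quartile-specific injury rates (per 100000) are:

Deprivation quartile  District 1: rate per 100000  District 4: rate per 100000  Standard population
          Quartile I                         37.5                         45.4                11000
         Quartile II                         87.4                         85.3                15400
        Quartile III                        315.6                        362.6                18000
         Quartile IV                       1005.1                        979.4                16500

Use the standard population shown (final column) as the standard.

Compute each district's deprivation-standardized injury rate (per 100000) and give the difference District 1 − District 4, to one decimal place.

Standard total = 60900; weights = 0.1806, 0.2529, 0.2956, 0.2709.
District 1: 0.1806×37.5 + 0.2529×87.4 + 0.2956×315.6 + 0.2709×1005.1 = 394.4731 per 100000.
District 4: 0.1806×45.4 + 0.2529×85.3 + 0.2956×362.6 + 0.2709×979.4 = 402.2975 per 100000.
Difference = 394.4731 − 402.2975 = -7.8245.

-7.8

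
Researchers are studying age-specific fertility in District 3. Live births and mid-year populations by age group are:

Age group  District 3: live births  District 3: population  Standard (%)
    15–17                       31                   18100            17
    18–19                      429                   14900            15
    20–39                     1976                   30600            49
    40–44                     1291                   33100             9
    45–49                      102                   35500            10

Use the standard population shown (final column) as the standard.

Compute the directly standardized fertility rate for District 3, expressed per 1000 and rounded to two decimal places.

Age-specific rates per 1000 for District 3: 1.713, 28.792, 64.575, 39.003, 2.873.
Standard weights: 0.17, 0.15, 0.49, 0.09, 0.10.
Standardized rate: 0.1700×1.713 + 0.1500×28.792 + 0.4900×64.575 + 0.0900×39.003 + 0.1000×2.873 = 40.0494 per 1000.

40.05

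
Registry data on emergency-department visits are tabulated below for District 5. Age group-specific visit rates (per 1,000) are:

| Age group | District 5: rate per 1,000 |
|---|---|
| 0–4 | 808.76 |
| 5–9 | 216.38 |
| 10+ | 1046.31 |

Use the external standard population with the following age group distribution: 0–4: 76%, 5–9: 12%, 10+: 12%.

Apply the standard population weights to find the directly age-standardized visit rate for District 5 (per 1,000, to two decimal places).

Standard weights: 0.76, 0.12, 0.12.
Standardized rate: 0.7600×808.76 + 0.1200×216.38 + 0.1200×1046.31 = 766.1804 per 1,000.

766.18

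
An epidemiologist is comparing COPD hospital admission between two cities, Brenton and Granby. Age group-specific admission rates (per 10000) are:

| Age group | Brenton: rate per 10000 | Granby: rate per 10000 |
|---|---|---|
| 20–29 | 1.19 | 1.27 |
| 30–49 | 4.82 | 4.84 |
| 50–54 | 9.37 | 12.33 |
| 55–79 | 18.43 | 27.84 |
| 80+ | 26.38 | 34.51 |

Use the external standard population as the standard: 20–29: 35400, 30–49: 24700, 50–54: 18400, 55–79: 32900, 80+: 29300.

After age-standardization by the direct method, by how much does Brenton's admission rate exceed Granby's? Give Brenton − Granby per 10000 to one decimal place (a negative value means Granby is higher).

-4.3

Standard total = 140700; weights = 0.2516, 0.1756, 0.1308, 0.2338, 0.2082.
Brenton: 0.2516×1.19 + 0.1756×4.82 + 0.1308×9.37 + 0.2338×18.43 + 0.2082×26.38 = 12.1739 per 10000.
Granby: 0.2516×1.27 + 0.1756×4.84 + 0.1308×12.33 + 0.2338×27.84 + 0.2082×34.51 = 16.4780 per 10000.
Difference = 12.1739 − 16.4780 = -4.3041.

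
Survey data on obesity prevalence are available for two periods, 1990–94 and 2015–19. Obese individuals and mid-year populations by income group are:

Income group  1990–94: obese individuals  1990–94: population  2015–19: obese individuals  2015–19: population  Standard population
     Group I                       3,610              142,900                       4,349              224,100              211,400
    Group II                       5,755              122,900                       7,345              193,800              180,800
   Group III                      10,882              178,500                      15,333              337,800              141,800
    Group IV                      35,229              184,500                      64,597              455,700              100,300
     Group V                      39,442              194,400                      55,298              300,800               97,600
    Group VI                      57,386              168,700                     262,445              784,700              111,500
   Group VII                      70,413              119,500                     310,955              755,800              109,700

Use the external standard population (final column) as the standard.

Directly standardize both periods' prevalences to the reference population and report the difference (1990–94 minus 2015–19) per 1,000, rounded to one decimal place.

33.6

Income-specific rates per 1,000 for 1990–94: 25.262, 46.827, 60.964, 190.943, 202.891, 340.166, 589.230.
For 2015–19: 19.407, 37.900, 45.391, 141.753, 183.836, 334.453, 411.425.
Standard total = 953,100; weights = 0.2218, 0.1897, 0.1488, 0.1052, 0.1024, 0.1170, 0.1151.
1990–94: 0.2218×25.262 + 0.1897×46.827 + 0.1488×60.964 + 0.1052×190.943 + 0.1024×202.891 + 0.1170×340.166 + 0.1151×589.230 = 172.0409 per 1,000.
2015–19: 0.2218×19.407 + 0.1897×37.900 + 0.1488×45.391 + 0.1052×141.753 + 0.1024×183.836 + 0.1170×334.453 + 0.1151×411.425 = 138.4706 per 1,000.
Difference = 172.0409 − 138.4706 = 33.5703.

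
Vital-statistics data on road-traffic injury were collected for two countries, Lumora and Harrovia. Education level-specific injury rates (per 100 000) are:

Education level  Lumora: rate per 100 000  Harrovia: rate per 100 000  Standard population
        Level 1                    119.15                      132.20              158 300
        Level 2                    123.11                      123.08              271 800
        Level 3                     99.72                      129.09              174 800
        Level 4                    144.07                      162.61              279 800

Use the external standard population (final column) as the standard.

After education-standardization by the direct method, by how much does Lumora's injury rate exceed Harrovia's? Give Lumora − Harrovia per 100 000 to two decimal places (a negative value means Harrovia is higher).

Standard total = 884 700; weights = 0.1789, 0.3072, 0.1976, 0.3163.
Lumora: 0.1789×119.15 + 0.3072×123.11 + 0.1976×99.72 + 0.3163×144.07 = 124.4089 per 100 000.
Harrovia: 0.1789×132.20 + 0.3072×123.08 + 0.1976×129.09 + 0.3163×162.61 = 138.4013 per 100 000.
Difference = 124.4089 − 138.4013 = -13.9923.

-13.99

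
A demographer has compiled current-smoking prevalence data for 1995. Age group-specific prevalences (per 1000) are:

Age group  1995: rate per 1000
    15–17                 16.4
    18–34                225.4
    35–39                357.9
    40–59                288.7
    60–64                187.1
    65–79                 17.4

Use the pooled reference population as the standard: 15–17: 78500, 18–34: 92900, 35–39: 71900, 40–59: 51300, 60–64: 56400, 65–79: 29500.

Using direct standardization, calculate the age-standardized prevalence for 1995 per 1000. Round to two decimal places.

194.05

Standard total = 380500; weights = 0.2063, 0.2442, 0.1890, 0.1348, 0.1482, 0.0775.
Standardized rate: 0.2063×16.4 + 0.2442×225.4 + 0.1890×357.9 + 0.1348×288.7 + 0.1482×187.1 + 0.0775×17.4 = 194.0502 per 1000.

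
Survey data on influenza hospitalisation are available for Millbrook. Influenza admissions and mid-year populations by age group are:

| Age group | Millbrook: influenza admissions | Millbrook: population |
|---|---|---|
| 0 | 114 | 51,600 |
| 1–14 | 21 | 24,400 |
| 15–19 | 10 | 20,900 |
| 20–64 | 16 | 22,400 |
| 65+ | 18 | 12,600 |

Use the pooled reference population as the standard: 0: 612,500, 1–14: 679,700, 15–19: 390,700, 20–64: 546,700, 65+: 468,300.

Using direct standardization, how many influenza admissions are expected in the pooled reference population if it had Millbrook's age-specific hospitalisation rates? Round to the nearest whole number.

Age-specific rates per 100,000 for Millbrook: 220.93, 86.07, 47.85, 71.43, 142.86.
Expected influenza admissions = Σ (standard pop × age-specific rate ÷ 100,000)
= 612,500×220.93/100,000 + 679,700×86.07/100,000 + 390,700×47.85/100,000 + 546,700×71.43/100,000 + 468,300×142.86/100,000
= 1353.20 + 584.99 + 186.94 + 390.50 + 669.00 = 3184.62.

3185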